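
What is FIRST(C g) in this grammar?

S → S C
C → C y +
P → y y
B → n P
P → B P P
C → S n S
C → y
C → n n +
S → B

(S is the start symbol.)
FIRST sets of the non-terminals involved (from the grammar, by fixed-point iteration):
  FIRST(C) = { 'n', 'y' }

To compute FIRST(C g), process the symbols left to right:
Symbol C is a non-terminal. Add FIRST(C) \ {ε} = { 'n', 'y' }
C is not nullable (ε ∉ FIRST(C)), so stop here.
FIRST(C g) = { 'n', 'y' }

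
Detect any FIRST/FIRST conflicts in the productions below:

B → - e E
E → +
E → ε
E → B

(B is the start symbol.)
No FIRST/FIRST conflicts.

A FIRST/FIRST conflict occurs when two productions N → α and N → β for the same non-terminal have FIRST(α) ∩ FIRST(β) ≠ ∅ (with ε ∈ FIRST of a nullable right-hand side, so two nullable alternatives also conflict).

FIRST sets of the non-terminals at (or reachable through a nullable prefix from) the front of some alternative:
  FIRST(B) = { '-' }

Productions for E:
  E → +: FIRST = { '+' }
  E → ε: FIRST = { ε }
  E → B: FIRST = { '-' }
B has only one production, so no FIRST/FIRST conflict is possible there.

All alternatives of each non-terminal have pairwise disjoint FIRST sets.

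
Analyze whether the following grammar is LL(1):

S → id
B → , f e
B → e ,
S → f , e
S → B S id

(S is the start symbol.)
A grammar is LL(1) if for each non-terminal N with multiple productions, the predict sets of those productions are pairwise disjoint, where PREDICT(N → α) = (FIRST(α) \ {ε}) ∪ (FOLLOW(N) if α ⇒* ε).

Relevant sets:
  FIRST(B) = { ',', 'e' }

For S:
  PREDICT(S → id) = { 'id' }
  PREDICT(S → f ',' e) = { 'f' }
  PREDICT(S → B S id) = { ',', 'e' }
For B:
  PREDICT(B → ',' f e) = { ',' }
  PREDICT(B → e ',') = { 'e' }

All predict sets are disjoint. The grammar IS LL(1).

Answer: Yes, the grammar is LL(1).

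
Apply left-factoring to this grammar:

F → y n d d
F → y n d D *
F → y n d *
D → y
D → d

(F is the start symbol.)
Left-factoring transforms A → αβ₁ | αβ₂ into A → αA' and A' → β₁ | β₂
(α is the longest common prefix among the alternatives). Repeat until
no nonterminal has two alternatives with a common prefix.

Round 1: F has alternatives sharing prefix 'y n d'. Introduce F': F → y n d F'
  Add: F' → d
  Add: F' → D *
  Add: F' → *

No remaining common prefixes — done.

Resulting grammar:
F → y n d F'
F' → d
F' → D *
F' → *
D → y
D → d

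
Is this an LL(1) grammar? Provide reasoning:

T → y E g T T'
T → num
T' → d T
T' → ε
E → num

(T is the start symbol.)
No. Predict set conflict for T': { 'd' }

Relevant sets:
  FOLLOW(T') = { $, 'd' }

For T:
  PREDICT(T → y E g T T') = { 'y' }
  PREDICT(T → num) = { 'num' }
For T':
  PREDICT(T' → d T) = { 'd' }
  PREDICT(T' → ε) = { $, 'd' }
E has a single production, so nothing to check there.

Conflict found: Predict set conflict for T': { 'd' }
The grammar is NOT LL(1).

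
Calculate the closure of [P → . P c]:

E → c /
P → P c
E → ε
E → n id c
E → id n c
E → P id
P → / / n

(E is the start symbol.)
{ [P → . / / n], [P → . P c] }

To compute CLOSURE, for each item [A → α.Bβ] where B is a non-terminal, add [B → .γ] for all productions B → γ; repeat for the newly added items until nothing changes.

Start with: [P → . P c]
  [P → . P c] has the dot before P: add [P → . / / n]
No further items can be added.

CLOSURE = { [P → . / / n], [P → . P c] }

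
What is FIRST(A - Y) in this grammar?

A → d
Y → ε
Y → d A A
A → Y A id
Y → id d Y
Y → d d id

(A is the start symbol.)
FIRST sets of the non-terminals involved (from the grammar, by fixed-point iteration):
  FIRST(A) = { 'd', 'id' }

To compute FIRST(A - Y), process the symbols left to right:
Symbol A is a non-terminal. Add FIRST(A) \ {ε} = { 'd', 'id' }
A is not nullable (ε ∉ FIRST(A)), so stop here.
FIRST(A - Y) = { 'd', 'id' }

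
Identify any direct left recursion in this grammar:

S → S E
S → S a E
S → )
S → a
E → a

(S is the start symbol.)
S → S E: LEFT RECURSIVE (starts with S)
S → S a E: LEFT RECURSIVE (starts with S)
S → ): starts with ')'
S → a: starts with a
E → a: starts with a

The grammar has direct left recursion on: S.

Answer: Yes, S is left-recursive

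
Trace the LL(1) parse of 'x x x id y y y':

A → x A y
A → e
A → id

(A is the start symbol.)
LL(1) parsing maintains a stack (initially the start symbol over $) and the input. At each step: if the stack top is a terminal, match it against the current input token; if it is a non-terminal N, replace it with the RHS of M[N, lookahead] (the unique production whose predict set contains the lookahead).

Stack is shown with the top on the left.

Stack        Input             Action
-------------------------------------
A $          x x x id y y y $  output A → x A y
x A y $      x x x id y y y $  match 'x'
A y $        x x id y y y $    output A → x A y
x A y y $    x x id y y y $    match 'x'
A y y $      x id y y y $      output A → x A y
x A y y y $  x id y y y $      match 'x'
A y y y $    id y y y $        output A → id
id y y y $   id y y y $        match 'id'
y y y $      y y y $           match 'y'
y y $        y y $             match 'y'
y $          y $               match 'y'
$            $                 accept

The string is accepted.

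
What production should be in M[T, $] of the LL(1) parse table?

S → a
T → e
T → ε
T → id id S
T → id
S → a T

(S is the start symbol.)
To find M[T, $], we find productions for T where $ is in the predict set (PREDICT(N → α) = (FIRST(α) \ {ε}) ∪ (FOLLOW(N) if α ⇒* ε)).

Relevant sets:
  FOLLOW(T) = { $ }

T → e: PREDICT = { 'e' }
T → ε: PREDICT = { $ }
  $ is in predict set, so this production goes in M[T, $]
T → id id S: PREDICT = { 'id' }
T → id: PREDICT = { 'id' }

M[T, $] = T → ε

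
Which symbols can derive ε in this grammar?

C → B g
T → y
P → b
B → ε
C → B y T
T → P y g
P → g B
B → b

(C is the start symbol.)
{ 'B' }

A non-terminal is nullable if it can derive ε (the empty string): either it has an ε-production, or it has a production whose right-hand side consists entirely of nullable non-terminals.

ε-productions: B → ε
So B is immediately nullable.
No further non-terminal can be added: every production for the remaining non-terminals contains a terminal or a non-nullable non-terminal.
Nullable = { 'B' }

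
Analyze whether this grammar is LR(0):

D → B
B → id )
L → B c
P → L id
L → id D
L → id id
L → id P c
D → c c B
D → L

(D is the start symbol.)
Augment with D' → D and build the canonical LR(0) collection (I0 = CLOSURE({[D' → . D]}), then GOTO on every symbol after a dot until no new states appear). It has 17 states:
  I0: { [B → . id )], [D → . B], [D → . L], [D → . c c B], [D' → . D], [L → . B c], [L → . id D], [L → . id P c], [L → . id id] }  — shift
  I1: { [D → B .], [L → B . c] }  — shift, reduce
  I2: { [D' → D .] }  — accept
  I3: { [D → L .] }  — reduce
  I4: { [D → c . c B] }  — shift
  I5: { [B → . id )], [B → id . )], [D → . B], [D → . L], [D → . c c B], [L → . B c], [L → . id D], [L → . id P c], [L → . id id], [L → id . D], [L → id . P c], [L → id . id], [P → . L id] }  — shift
  I6: { [B → id ) .] }  — reduce
  I7: { [L → id D .] }  — reduce
  I8: { [D → L .], [P → L . id] }  — shift, reduce
  I9: { [L → id P . c] }  — shift
  I10: { [B → . id )], [B → id . )], [D → . B], [D → . L], [D → . c c B], [L → . B c], [L → . id D], [L → . id P c], [L → . id id], [L → id . D], [L → id . P c], [L → id . id], [L → id id .], [P → . L id] }  — shift, reduce
  I11: { [L → id P c .] }  — reduce
  I12: { [P → L id .] }  — reduce
  I13: { [B → . id )], [D → c c . B] }  — shift
  I14: { [D → c c B .] }  — reduce
  I15: { [B → id . )] }  — shift
  I16: { [L → B c .] }  — reduce

Conflict in state I1:
  Shift-reduce conflict between [D → B .] and [L → B . c]
So the grammar is NOT LR(0).

Answer: No. Shift-reduce conflict between [D → B .] and [L → B . c]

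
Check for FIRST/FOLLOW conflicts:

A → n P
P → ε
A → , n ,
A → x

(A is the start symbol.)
Nullable non-terminals: P.
P has a nullable alternative but only one production, so nothing to check.

A has no nullable alternative, so no FIRST/FOLLOW check is needed there.

No FIRST/FOLLOW conflicts found.

Answer: No FIRST/FOLLOW conflicts.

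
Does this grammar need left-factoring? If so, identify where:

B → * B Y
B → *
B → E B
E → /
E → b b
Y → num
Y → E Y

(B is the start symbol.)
Yes, B has productions with common prefix '*'

Left-factoring is needed when two productions for the same non-terminal
share a common prefix on the right-hand side.

Productions for B:
  B → * B Y
  B → *
  B → E B
Productions for E:
  E → /
  E → b b
Productions for Y:
  Y → num
  Y → E Y

Found common prefix '*' in productions for B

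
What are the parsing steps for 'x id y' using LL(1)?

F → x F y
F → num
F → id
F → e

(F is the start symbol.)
LL(1) parsing maintains a stack (initially the start symbol over $) and the input. At each step: if the stack top is a terminal, match it against the current input token; if it is a non-terminal N, replace it with the RHS of M[N, lookahead] (the unique production whose predict set contains the lookahead).

Stack is shown with the top on the left.

Stack    Input     Action
-------------------------
F $      x id y $  output F → x F y
x F y $  x id y $  match 'x'
F y $    id y $    output F → id
id y $   id y $    match 'id'
y $      y $       match 'y'
$        $         accept

The string is accepted.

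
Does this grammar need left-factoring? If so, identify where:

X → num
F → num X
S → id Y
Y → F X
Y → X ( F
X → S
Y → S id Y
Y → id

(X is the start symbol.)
No, left-factoring is not needed

Left-factoring is needed when two productions for the same non-terminal
share a common prefix on the right-hand side.

Productions for X:
  X → num
  X → S
Productions for Y:
  Y → F X
  Y → X ( F
  Y → S id Y
  Y → id

No common prefixes found.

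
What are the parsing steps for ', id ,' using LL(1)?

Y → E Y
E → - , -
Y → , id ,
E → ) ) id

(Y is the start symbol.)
LL(1) parsing maintains a stack (initially the start symbol over $) and the input. At each step: if the stack top is a terminal, match it against the current input token; if it is a non-terminal N, replace it with the RHS of M[N, lookahead] (the unique production whose predict set contains the lookahead).

Stack is shown with the top on the left.

Stack     Input     Action
--------------------------
Y $       , id , $  output Y → , id ,
, id , $  , id , $  match ','
id , $    id , $    match 'id'
, $       , $       match ','
$         $         accept

The string is accepted.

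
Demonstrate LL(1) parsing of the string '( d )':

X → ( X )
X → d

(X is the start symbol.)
LL(1) parsing maintains a stack (initially the start symbol over $) and the input. At each step: if the stack top is a terminal, match it against the current input token; if it is a non-terminal N, replace it with the RHS of M[N, lookahead] (the unique production whose predict set contains the lookahead).

Stack is shown with the top on the left.

Stack    Input    Action
------------------------
X $      ( d ) $  output X → ( X )
( X ) $  ( d ) $  match '('
X ) $    d ) $    output X → d
d ) $    d ) $    match 'd'
) $      ) $      match ')'
$        $        accept

The string is accepted.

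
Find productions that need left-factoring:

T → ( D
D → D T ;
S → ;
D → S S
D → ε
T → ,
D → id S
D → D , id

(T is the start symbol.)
Yes, D has productions with common prefix 'D'

Left-factoring is needed when two productions for the same non-terminal
share a common prefix on the right-hand side.

Productions for T:
  T → ( D
  T → ,
Productions for D:
  D → D T ;
  D → S S
  D → ε
  D → id S
  D → D , id

Found common prefix 'D' in productions for D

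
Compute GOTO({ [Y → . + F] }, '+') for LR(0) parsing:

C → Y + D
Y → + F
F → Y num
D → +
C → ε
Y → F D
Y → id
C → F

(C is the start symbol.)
{ [F → . Y num], [Y → + . F], [Y → . + F], [Y → . F D], [Y → . id] }

GOTO(I, '+') = CLOSURE({ [A → αX.β] : [A → α.Xβ] ∈ I, X = '+' })

Items with dot before '+', with the dot advanced:
  [Y → . + F] → [Y → + . F]
Closure of the advanced items:
  [Y → + . F] has the dot before F: add [F → . Y num]
  [F → . Y num] has the dot before Y: add [Y → . + F], [Y → . F D], [Y → . id]

GOTO = { [F → . Y num], [Y → + . F], [Y → . + F], [Y → . F D], [Y → . id] }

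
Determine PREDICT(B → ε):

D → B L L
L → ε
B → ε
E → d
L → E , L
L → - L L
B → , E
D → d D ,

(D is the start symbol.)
PREDICT(B → ε) = (FIRST(RHS) \ {ε}) ∪ (FOLLOW(B) if ε ∈ FIRST(RHS), i.e. RHS ⇒* ε)
The right-hand side is ε (FIRST(ε) = { ε }), so the predict set is FOLLOW(B) = { $, ',', '-', 'd' }
PREDICT(B → ε) = { $, ',', '-', 'd' }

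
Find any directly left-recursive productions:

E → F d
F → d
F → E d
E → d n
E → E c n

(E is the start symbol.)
Direct left recursion occurs when N → N α for some non-terminal N (the right-hand side begins with the left-hand side itself).

E → F d: starts with F
F → d: starts with d
F → E d: starts with E
E → d n: starts with d
E → E c n: LEFT RECURSIVE (starts with E)

The grammar has direct left recursion on: E.

Answer: Yes, E is left-recursive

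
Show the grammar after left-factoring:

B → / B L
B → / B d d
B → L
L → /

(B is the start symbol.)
Left-factoring transforms A → αβ₁ | αβ₂ into A → αA' and A' → β₁ | β₂
(α is the longest common prefix among the alternatives). Repeat until
no nonterminal has two alternatives with a common prefix.

Round 1: B has alternatives sharing prefix '/ B'. Introduce B': B → / B B'
  Add: B' → L
  Add: B' → d d

No remaining common prefixes — done.

Resulting grammar:
B → / B B'
B' → L
B' → d d
B → L
L → /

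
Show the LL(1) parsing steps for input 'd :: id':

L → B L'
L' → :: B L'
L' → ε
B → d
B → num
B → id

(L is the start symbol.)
Stack is shown with the top on the left.

Stack      Input      Action
----------------------------
L $        d :: id $  output L → B L'
B L' $     d :: id $  output B → d
d L' $     d :: id $  match 'd'
L' $       :: id $    output L' → :: B L'
:: B L' $  :: id $    match '::'
B L' $     id $       output B → id
id L' $    id $       match 'id'
L' $       $          output L' → ε
$          $          accept

The string is accepted.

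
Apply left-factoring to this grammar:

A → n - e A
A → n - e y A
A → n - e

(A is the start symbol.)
A → n - e A'
A' → A
A' → y A
A' → ε

Left-factoring transforms A → αβ₁ | αβ₂ into A → αA' and A' → β₁ | β₂
(α is the longest common prefix among the alternatives). Repeat until
no nonterminal has two alternatives with a common prefix.

Round 1: A has alternatives sharing prefix 'n - e'. Introduce A': A → n - e A'
  Add: A' → A
  Add: A' → y A
  Add: A' → ε

No remaining common prefixes — done.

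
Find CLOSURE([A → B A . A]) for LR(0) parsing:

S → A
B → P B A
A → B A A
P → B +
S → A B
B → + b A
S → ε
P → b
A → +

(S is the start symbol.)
To compute CLOSURE, for each item [A → α.Bβ] where B is a non-terminal, add [B → .γ] for all productions B → γ; repeat for the newly added items until nothing changes.

Start with: [A → B A . A]
  [A → B A . A] has the dot before A: add [A → . B A A], [A → . +]
  [A → . B A A] has the dot before B: add [B → . P B A], [B → . + b A]
  [B → . P B A] has the dot before P: add [P → . B +], [P → . b]
No further items can be added.

CLOSURE = { [A → . +], [A → . B A A], [A → B A . A], [B → . + b A], [B → . P B A], [P → . B +], [P → . b] }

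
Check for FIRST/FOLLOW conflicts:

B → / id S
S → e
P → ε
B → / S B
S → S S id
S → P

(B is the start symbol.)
Nullable non-terminals: P, S.
FIRST sets used below: FIRST(S) = { 'e', 'id', ε }, FIRST(P) = { ε }
P has a nullable alternative but only one production, so nothing to check.

S: nullable alternative(s) S → P; FOLLOW(S) = { $, '/', 'e', 'id' }
  S → e: FIRST \ {ε} = { 'e' } — overlaps FOLLOW(S) on { 'e' }: CONFLICT
  S → S S id: FIRST \ {ε} = { 'e', 'id' } — overlaps FOLLOW(S) on { 'e', 'id' }: CONFLICT
  S → P: FIRST \ {ε} = { } — this is the only nullable alternative, skip

B has no nullable alternative, so no FIRST/FOLLOW check is needed there.

So the grammar has 2 FIRST/FOLLOW conflicts (marked CONFLICT above).

Answer: Yes. S → e with FOLLOW(S) on { 'e' }; S → S S id with FOLLOW(S) on { 'e', 'id' }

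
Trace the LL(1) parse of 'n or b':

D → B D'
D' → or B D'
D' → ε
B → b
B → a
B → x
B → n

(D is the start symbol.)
LL(1) parsing maintains a stack (initially the start symbol over $) and the input. At each step: if the stack top is a terminal, match it against the current input token; if it is a non-terminal N, replace it with the RHS of M[N, lookahead] (the unique production whose predict set contains the lookahead).

Stack is shown with the top on the left.

Stack      Input     Action
---------------------------
D $        n or b $  output D → B D'
B D' $     n or b $  output B → n
n D' $     n or b $  match 'n'
D' $       or b $    output D' → or B D'
or B D' $  or b $    match 'or'
B D' $     b $       output B → b
b D' $     b $       match 'b'
D' $       $         output D' → ε
$          $         accept

The string is accepted.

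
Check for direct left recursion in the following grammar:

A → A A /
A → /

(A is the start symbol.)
Yes, A is left-recursive

Direct left recursion occurs when N → N α for some non-terminal N (the right-hand side begins with the left-hand side itself).

A → A A /: LEFT RECURSIVE (starts with A)
A → /: starts with '/'

The grammar has direct left recursion on: A.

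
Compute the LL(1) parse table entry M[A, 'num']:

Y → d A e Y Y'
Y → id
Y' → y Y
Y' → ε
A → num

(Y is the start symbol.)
A → num

To find M[A, 'num'], we find productions for A where 'num' is in the predict set (PREDICT(N → α) = (FIRST(α) \ {ε}) ∪ (FOLLOW(N) if α ⇒* ε)).

A → num: PREDICT = { 'num' }
  'num' is in predict set, so this production goes in M[A, 'num']

M[A, 'num'] = A → num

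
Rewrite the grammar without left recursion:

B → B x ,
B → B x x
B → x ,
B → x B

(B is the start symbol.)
B is directly left-recursive. The standard transformation for
  A → A α₁ | ... | A α_m | β₁ | ... | β_n
is
  A  → β₁ A' | ... | β_n A'
  A' → α₁ A' | ... | α_m A' | ε

B → x , becomes B → x , B'
B → x B becomes B → x B B'
B → B x , becomes B' → x , B'
B → B x x becomes B' → x x B'
Add B' → ε

Resulting grammar:
B → x , B'
B → x B B'
B' → x , B'
B' → x x B'
B' → ε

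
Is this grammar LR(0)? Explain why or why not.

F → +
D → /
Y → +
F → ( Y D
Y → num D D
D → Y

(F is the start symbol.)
Yes, the grammar is LR(0)

Augment with F' → F and build the canonical LR(0) collection (I0 = CLOSURE({[F' → . F]}), then GOTO on every symbol after a dot until no new states appear). It has 12 states:
  I0: { [F → . ( Y D], [F → . +], [F' → . F] }  — shift
  I1: { [F → ( . Y D], [Y → . +], [Y → . num D D] }  — shift
  I2: { [F → + .] }  — reduce
  I3: { [F' → F .] }  — accept
  I4: { [Y → + .] }  — reduce
  I5: { [D → . /], [D → . Y], [F → ( Y . D], [Y → . +], [Y → . num D D] }  — shift
  I6: { [D → . /], [D → . Y], [Y → . +], [Y → . num D D], [Y → num . D D] }  — shift
  I7: { [D → / .] }  — reduce
  I8: { [D → . /], [D → . Y], [Y → . +], [Y → . num D D], [Y → num D . D] }  — shift
  I9: { [D → Y .] }  — reduce
  I10: { [Y → num D D .] }  — reduce
  I11: { [F → ( Y D .] }  — reduce

Every state is either a pure shift/goto state or contains exactly one complete item and nothing to shift — no conflicts. The grammar is LR(0).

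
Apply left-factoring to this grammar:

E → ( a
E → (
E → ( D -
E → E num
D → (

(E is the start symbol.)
Left-factoring transforms A → αβ₁ | αβ₂ into A → αA' and A' → β₁ | β₂
(α is the longest common prefix among the alternatives). Repeat until
no nonterminal has two alternatives with a common prefix.

Round 1: E has alternatives sharing prefix '('. Introduce E': E → ( E'
  Add: E' → a
  Add: E' → ε
  Add: E' → D -

No remaining common prefixes — done.

Resulting grammar:
E → ( E'
E' → a
E' → ε
E' → D -
E → E num
D → (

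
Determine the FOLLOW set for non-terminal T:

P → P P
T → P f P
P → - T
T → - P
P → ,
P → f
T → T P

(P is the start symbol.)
{ $, ',', '-', 'f' }

In P → - T: T is at the end, add FOLLOW(P)
In T → T P: T is followed by P, add FIRST(P) \ {ε} = { ',', '-', 'f' }

The FOLLOW sets referred to above (computed the same way, to a fixed point):
  FOLLOW(P) = { $, ',', '-', 'f' }

Taking the union: FOLLOW(T) = { $, ',', '-', 'f' }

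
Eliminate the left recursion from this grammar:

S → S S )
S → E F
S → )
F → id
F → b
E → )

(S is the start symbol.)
S is directly left-recursive. The standard transformation for
  A → A α₁ | ... | A α_m | β₁ | ... | β_n
is
  A  → β₁ A' | ... | β_n A'
  A' → α₁ A' | ... | α_m A' | ε

S → E F becomes S → E F S'
S → ) becomes S → ) S'
S → S S ) becomes S' → S ) S'
Add S' → ε

Productions for other non-terminals are unchanged:
  F → id
  F → b
  E → )

Resulting grammar:
S → E F S'
S → ) S'
S' → S ) S'
S' → ε
F → id
F → b
E → )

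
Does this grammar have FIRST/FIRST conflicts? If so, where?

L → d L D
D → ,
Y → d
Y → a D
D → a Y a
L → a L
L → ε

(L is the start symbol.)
No FIRST/FIRST conflicts.

A FIRST/FIRST conflict occurs when two productions N → α and N → β for the same non-terminal have FIRST(α) ∩ FIRST(β) ≠ ∅ (with ε ∈ FIRST of a nullable right-hand side, so two nullable alternatives also conflict).

Productions for L:
  L → d L D: FIRST = { 'd' }
  L → a L: FIRST = { 'a' }
  L → ε: FIRST = { ε }
Productions for D:
  D → ,: FIRST = { ',' }
  D → a Y a: FIRST = { 'a' }
Productions for Y:
  Y → d: FIRST = { 'd' }
  Y → a D: FIRST = { 'a' }

All alternatives of each non-terminal have pairwise disjoint FIRST sets.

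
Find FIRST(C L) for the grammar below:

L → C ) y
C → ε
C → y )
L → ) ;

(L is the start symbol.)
{ ')', 'y' }

FIRST sets of the non-terminals involved (from the grammar, by fixed-point iteration):
  FIRST(C) = { 'y', ε }
  FIRST(L) = { ')', 'y' }

To compute FIRST(C L), process the symbols left to right:
Symbol C is a non-terminal. Add FIRST(C) \ {ε} = { 'y' }
C is nullable (ε ∈ FIRST(C)), continue to the next symbol.
Symbol L is a non-terminal. Add FIRST(L) \ {ε} = { ')', 'y' }
L is not nullable (ε ∉ FIRST(L)), so stop here.
FIRST(C L) = { ')', 'y' }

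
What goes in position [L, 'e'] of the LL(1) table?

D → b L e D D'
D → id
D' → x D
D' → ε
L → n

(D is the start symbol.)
To find M[L, 'e'], we find productions for L where 'e' is in the predict set (PREDICT(N → α) = (FIRST(α) \ {ε}) ∪ (FOLLOW(N) if α ⇒* ε)).

L → n: PREDICT = { 'n' }

M[L, 'e'] is empty (no production applies)

Answer: Empty (error entry)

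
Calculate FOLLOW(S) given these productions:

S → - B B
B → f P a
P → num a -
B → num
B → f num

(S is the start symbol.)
{ $ }

To compute FOLLOW(S), find every occurrence of S on a right-hand side N → α S β: add FIRST(β) \ {ε}, and if β is empty or nullable also add FOLLOW(N). Iterate to a fixed point.

S is the start symbol, so $ ∈ FOLLOW(S).
S does not occur on any right-hand side.

Taking the union: FOLLOW(S) = { $ }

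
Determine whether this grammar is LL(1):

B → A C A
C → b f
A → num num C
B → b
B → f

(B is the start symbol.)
A grammar is LL(1) if for each non-terminal N with multiple productions, the predict sets of those productions are pairwise disjoint, where PREDICT(N → α) = (FIRST(α) \ {ε}) ∪ (FOLLOW(N) if α ⇒* ε).

Relevant sets:
  FIRST(A) = { 'num' }

For B:
  PREDICT(B → A C A) = { 'num' }
  PREDICT(B → b) = { 'b' }
  PREDICT(B → f) = { 'f' }
C, A have a single production, so nothing to check there.

All predict sets are disjoint. The grammar IS LL(1).

Answer: Yes, the grammar is LL(1).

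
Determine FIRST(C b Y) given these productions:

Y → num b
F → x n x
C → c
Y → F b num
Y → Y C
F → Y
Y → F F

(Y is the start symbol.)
FIRST sets of the non-terminals involved (from the grammar, by fixed-point iteration):
  FIRST(C) = { 'c' }

To compute FIRST(C b Y), process the symbols left to right:
Symbol C is a non-terminal. Add FIRST(C) \ {ε} = { 'c' }
C is not nullable (ε ∉ FIRST(C)), so stop here.
FIRST(C b Y) = { 'c' }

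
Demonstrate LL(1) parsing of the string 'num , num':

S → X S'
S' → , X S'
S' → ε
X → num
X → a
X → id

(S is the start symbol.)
LL(1) parsing maintains a stack (initially the start symbol over $) and the input. At each step: if the stack top is a terminal, match it against the current input token; if it is a non-terminal N, replace it with the RHS of M[N, lookahead] (the unique production whose predict set contains the lookahead).

Stack is shown with the top on the left.

Stack     Input        Action
-----------------------------
S $       num , num $  output S → X S'
X S' $    num , num $  output X → num
num S' $  num , num $  match 'num'
S' $      , num $      output S' → , X S'
, X S' $  , num $      match ','
X S' $    num $        output X → num
num S' $  num $        match 'num'
S' $      $            output S' → ε
$         $            accept

The string is accepted.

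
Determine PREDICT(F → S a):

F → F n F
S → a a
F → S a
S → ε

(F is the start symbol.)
PREDICT(F → S a) = (FIRST(RHS) \ {ε}) ∪ (FOLLOW(F) if ε ∈ FIRST(RHS), i.e. RHS ⇒* ε)
FIRST(S) = { 'a', ε }
FIRST(S a) = { 'a' }
ε ∉ FIRST(S a), so FOLLOW(F) is not added.
PREDICT(F → S a) = { 'a' }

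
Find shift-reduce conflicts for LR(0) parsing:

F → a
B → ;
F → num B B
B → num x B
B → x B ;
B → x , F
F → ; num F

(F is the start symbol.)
A shift-reduce conflict occurs when an LR(0) state has both:
  - a complete (reduce) item [A → α .] (dot at the end), and
  - a shift item [B → β . c γ] (dot before a terminal).

Augment with F' → F and build the canonical LR(0) collection (I0 = CLOSURE({[F' → . F]}), then GOTO on every symbol after a dot until no new states appear). It has 18 states:
  I0: { [F → . ; num F], [F → . a], [F → . num B B], [F' → . F] }  — shift
  I1: { [F → ; . num F] }  — shift
  I2: { [F' → F .] }  — accept
  I3: { [F → a .] }  — reduce
  I4: { [B → . ;], [B → . num x B], [B → . x , F], [B → . x B ;], [F → num . B B] }  — shift
  I5: { [B → ; .] }  — reduce
  I6: { [B → . ;], [B → . num x B], [B → . x , F], [B → . x B ;], [F → num B . B] }  — shift
  I7: { [B → num . x B] }  — shift
  I8: { [B → . ;], [B → . num x B], [B → . x , F], [B → . x B ;], [B → x . , F], [B → x . B ;] }  — shift
  I9: { [B → x , . F], [F → . ; num F], [F → . a], [F → . num B B] }  — shift
  I10: { [B → x B . ;] }  — shift
  I11: { [B → x B ; .] }  — reduce
  I12: { [B → x , F .] }  — reduce
  I13: { [B → . ;], [B → . num x B], [B → . x , F], [B → . x B ;], [B → num x . B] }  — shift
  I14: { [B → num x B .] }  — reduce
  I15: { [F → num B B .] }  — reduce
  I16: { [F → . ; num F], [F → . a], [F → . num B B], [F → ; num . F] }  — shift
  I17: { [F → ; num F .] }  — reduce

No state contains both a complete item and a shift item.

Answer: No shift-reduce conflicts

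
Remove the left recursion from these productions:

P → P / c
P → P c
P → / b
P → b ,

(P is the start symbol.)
P → / b P'
P → b , P'
P' → / c P'
P' → c P'
P' → ε

P is directly left-recursive. The standard transformation for
  A → A α₁ | ... | A α_m | β₁ | ... | β_n
is
  A  → β₁ A' | ... | β_n A'
  A' → α₁ A' | ... | α_m A' | ε

P → / b becomes P → / b P'
P → b , becomes P → b , P'
P → P / c becomes P' → / c P'
P → P c becomes P' → c P'
Add P' → ε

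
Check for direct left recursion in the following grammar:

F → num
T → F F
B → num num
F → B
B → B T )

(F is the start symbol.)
Yes, B is left-recursive

Direct left recursion occurs when N → N α for some non-terminal N (the right-hand side begins with the left-hand side itself).

F → num: starts with num
T → F F: starts with F
B → num num: starts with num
F → B: starts with B
B → B T ): LEFT RECURSIVE (starts with B)

The grammar has direct left recursion on: B.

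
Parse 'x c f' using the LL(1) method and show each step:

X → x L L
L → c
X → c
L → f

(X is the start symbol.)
Stack is shown with the top on the left.

Stack    Input    Action
------------------------
X $      x c f $  output X → x L L
x L L $  x c f $  match 'x'
L L $    c f $    output L → c
c L $    c f $    match 'c'
L $      f $      output L → f
f $      f $      match 'f'
$        $        accept

The string is accepted.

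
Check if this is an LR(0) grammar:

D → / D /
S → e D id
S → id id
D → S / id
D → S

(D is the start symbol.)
Augment with D' → D and build the canonical LR(0) collection (I0 = CLOSURE({[D' → . D]}), then GOTO on every symbol after a dot until no new states appear). It has 13 states:
  I0: { [D → . / D /], [D → . S / id], [D → . S], [D' → . D], [S → . e D id], [S → . id id] }  — shift
  I1: { [D → . / D /], [D → . S / id], [D → . S], [D → / . D /], [S → . e D id], [S → . id id] }  — shift
  I2: { [D' → D .] }  — accept
  I3: { [D → S . / id], [D → S .] }  — shift, reduce
  I4: { [D → . / D /], [D → . S / id], [D → . S], [S → . e D id], [S → . id id], [S → e . D id] }  — shift
  I5: { [S → id . id] }  — shift
  I6: { [S → id id .] }  — reduce
  I7: { [S → e D . id] }  — shift
  I8: { [S → e D id .] }  — reduce
  I9: { [D → S / . id] }  — shift
  I10: { [D → S / id .] }  — reduce
  I11: { [D → / D . /] }  — shift
  I12: { [D → / D / .] }  — reduce

Conflict in state I3:
  Shift-reduce conflict between [D → S .] and [D → S . / id]
So the grammar is NOT LR(0).

Answer: No. Shift-reduce conflict between [D → S .] and [D → S . / id]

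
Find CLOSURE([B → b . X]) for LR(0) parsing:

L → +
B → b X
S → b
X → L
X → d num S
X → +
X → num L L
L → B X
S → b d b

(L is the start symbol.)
{ [B → . b X], [B → b . X], [L → . +], [L → . B X], [X → . +], [X → . L], [X → . d num S], [X → . num L L] }

To compute CLOSURE, for each item [A → α.Bβ] where B is a non-terminal, add [B → .γ] for all productions B → γ; repeat for the newly added items until nothing changes.

Start with: [B → b . X]
  [B → b . X] has the dot before X: add [X → . L], [X → . d num S], [X → . +], [X → . num L L]
  [X → . L] has the dot before L: add [L → . +], [L → . B X]
  [L → . B X] has the dot before B: add [B → . b X]
No further items can be added.

CLOSURE = { [B → . b X], [B → b . X], [L → . +], [L → . B X], [X → . +], [X → . L], [X → . d num S], [X → . num L L] }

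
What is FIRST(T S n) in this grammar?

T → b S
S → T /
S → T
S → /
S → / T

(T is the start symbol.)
{ 'b' }

FIRST sets of the non-terminals involved (from the grammar, by fixed-point iteration):
  FIRST(T) = { 'b' }

To compute FIRST(T S n), process the symbols left to right:
Symbol T is a non-terminal. Add FIRST(T) \ {ε} = { 'b' }
T is not nullable (ε ∉ FIRST(T)), so stop here.
FIRST(T S n) = { 'b' }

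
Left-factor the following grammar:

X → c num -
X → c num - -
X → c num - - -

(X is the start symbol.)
Left-factoring transforms A → αβ₁ | αβ₂ into A → αA' and A' → β₁ | β₂
(α is the longest common prefix among the alternatives). Repeat until
no nonterminal has two alternatives with a common prefix.

Round 1: X has alternatives sharing prefix 'c num -'. Introduce X': X → c num - X'
  Add: X' → ε
  Add: X' → -
  Add: X' → - -

Round 2: X' has alternatives sharing prefix '-'. Introduce X'': X' → - X''
  Add: X'' → ε
  Add: X'' → -

No remaining common prefixes — done.

Resulting grammar:
X → c num - X'
X' → ε
X' → - X''
X'' → ε
X'' → -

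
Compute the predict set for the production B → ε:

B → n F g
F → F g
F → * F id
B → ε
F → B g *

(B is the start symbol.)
PREDICT(B → ε) = (FIRST(RHS) \ {ε}) ∪ (FOLLOW(B) if ε ∈ FIRST(RHS), i.e. RHS ⇒* ε)
The right-hand side is ε (FIRST(ε) = { ε }), so the predict set is FOLLOW(B) = { $, 'g' }
PREDICT(B → ε) = { $, 'g' }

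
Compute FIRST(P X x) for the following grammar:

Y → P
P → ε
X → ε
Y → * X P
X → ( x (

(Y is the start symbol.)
{ '(', 'x' }

FIRST sets of the non-terminals involved (from the grammar, by fixed-point iteration):
  FIRST(P) = { ε }
  FIRST(X) = { '(', ε }

To compute FIRST(P X x), process the symbols left to right:
Symbol P is a non-terminal. Add FIRST(P) \ {ε} = { }
P is nullable (ε ∈ FIRST(P)), continue to the next symbol.
Symbol X is a non-terminal. Add FIRST(X) \ {ε} = { '(' }
X is nullable (ε ∈ FIRST(X)), continue to the next symbol.
Symbol x is a terminal. Add 'x' and stop.
FIRST(P X x) = { '(', 'x' }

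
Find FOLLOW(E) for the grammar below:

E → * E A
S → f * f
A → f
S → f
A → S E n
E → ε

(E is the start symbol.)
{ $, 'f', 'n' }

To compute FOLLOW(E), find every occurrence of E on a right-hand side N → α E β: add FIRST(β) \ {ε}, and if β is empty or nullable also add FOLLOW(N). Iterate to a fixed point.

E is the start symbol, so $ ∈ FOLLOW(E).
In E → * E A: E is followed by A, add FIRST(A) \ {ε} = { 'f' }
In A → S E n: E is followed by n, add FIRST(n) \ {ε} = { 'n' }

Taking the union: FOLLOW(E) = { $, 'f', 'n' }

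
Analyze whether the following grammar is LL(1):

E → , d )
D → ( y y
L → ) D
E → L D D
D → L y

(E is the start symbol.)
Yes, the grammar is LL(1).

Relevant sets:
  FIRST(L) = { ')' }

For E:
  PREDICT(E → ',' d ')') = { ',' }
  PREDICT(E → L D D) = { ')' }
For D:
  PREDICT(D → '(' y y) = { '(' }
  PREDICT(D → L y) = { ')' }
L has a single production, so nothing to check there.

All predict sets are disjoint. The grammar IS LL(1).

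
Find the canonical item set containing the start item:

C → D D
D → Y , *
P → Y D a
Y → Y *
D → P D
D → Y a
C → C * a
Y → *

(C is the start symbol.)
First, augment the grammar with C' → C
I₀ = CLOSURE({ [C' → . C] }):
  [C' → . C] has the dot before C: add [C → . D D], [C → . C * a]
  [C → . D D] has the dot before D: add [D → . Y , *], [D → . P D], [D → . Y a]
  [D → . Y , *] has the dot before Y: add [Y → . Y *], [Y → . *]
  [D → . P D] has the dot before P: add [P → . Y D a]
No further items can be added.

I₀ = { [C → . C * a], [C → . D D], [C' → . C], [D → . P D], [D → . Y , *], [D → . Y a], [P → . Y D a], [Y → . *], [Y → . Y *] }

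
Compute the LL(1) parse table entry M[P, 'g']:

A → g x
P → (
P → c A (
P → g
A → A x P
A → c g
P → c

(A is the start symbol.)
To find M[P, 'g'], we find productions for P where 'g' is in the predict set (PREDICT(N → α) = (FIRST(α) \ {ε}) ∪ (FOLLOW(N) if α ⇒* ε)).

P → (: PREDICT = { '(' }
P → c A (: PREDICT = { 'c' }
P → g: PREDICT = { 'g' }
  'g' is in predict set, so this production goes in M[P, 'g']
P → c: PREDICT = { 'c' }

M[P, 'g'] = P → g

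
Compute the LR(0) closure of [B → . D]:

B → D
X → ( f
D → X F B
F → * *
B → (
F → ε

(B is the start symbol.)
To compute CLOSURE, for each item [A → α.Bβ] where B is a non-terminal, add [B → .γ] for all productions B → γ; repeat for the newly added items until nothing changes.

Start with: [B → . D]
  [B → . D] has the dot before D: add [D → . X F B]
  [D → . X F B] has the dot before X: add [X → . ( f]
No further items can be added.

CLOSURE = { [B → . D], [D → . X F B], [X → . ( f] }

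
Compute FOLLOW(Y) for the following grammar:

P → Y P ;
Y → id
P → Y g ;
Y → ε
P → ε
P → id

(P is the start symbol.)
{ ';', 'g', 'id' }

To compute FOLLOW(Y), find every occurrence of Y on a right-hand side N → α Y β: add FIRST(β) \ {ε}, and if β is empty or nullable also add FOLLOW(N). Iterate to a fixed point.

In P → Y P ;: Y is followed by P ';', add FIRST(P ';') \ {ε} = { ';', 'g', 'id' }
In P → Y g ;: Y is followed by g ';', add FIRST(g ';') \ {ε} = { 'g' }

Taking the union: FOLLOW(Y) = { ';', 'g', 'id' }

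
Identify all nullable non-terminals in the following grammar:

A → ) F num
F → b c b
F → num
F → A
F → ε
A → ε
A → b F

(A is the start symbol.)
ε-productions: F → ε, A → ε
So F, A are immediately nullable.
Every non-terminal is now nullable.
Nullable = { 'A', 'F' }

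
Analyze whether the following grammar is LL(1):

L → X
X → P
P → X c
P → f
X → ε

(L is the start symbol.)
No. Predict set conflict for X: { 'c' }

A grammar is LL(1) if for each non-terminal N with multiple productions, the predict sets of those productions are pairwise disjoint, where PREDICT(N → α) = (FIRST(α) \ {ε}) ∪ (FOLLOW(N) if α ⇒* ε).

Relevant sets:
  FIRST(P) = { 'c', 'f' }
  FIRST(X) = { 'c', 'f', ε }
  FOLLOW(X) = { $, 'c' }

For X:
  PREDICT(X → P) = { 'c', 'f' }
  PREDICT(X → ε) = { $, 'c' }
For P:
  PREDICT(P → X c) = { 'c', 'f' }
  PREDICT(P → f) = { 'f' }
L has a single production, so nothing to check there.

Conflict found: Predict set conflict for X: { 'c' }
The grammar is NOT LL(1).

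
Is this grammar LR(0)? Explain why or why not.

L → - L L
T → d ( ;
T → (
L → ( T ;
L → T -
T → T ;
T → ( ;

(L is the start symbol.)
No. Shift-reduce conflict between [T → ( .] and [T → . (]

A grammar is LR(0) if no state in the canonical LR(0) collection has:
  - both a shift item (dot before a terminal) and a complete item (shift-reduce conflict), or
  - two or more complete items (reduce-reduce conflict; the accept item [L' → L .] counts as a complete item here).

Augment with L' → L and build the canonical LR(0) collection (I0 = CLOSURE({[L' → . L]}), then GOTO on every symbol after a dot until no new states appear). It has 16 states:
  I0: { [L → . ( T ;], [L → . - L L], [L → . T -], [L' → . L], [T → . ( ;], [T → . (], [T → . T ;], [T → . d ( ;] }  — shift
  I1: { [L → ( . T ;], [T → ( . ;], [T → ( .], [T → . ( ;], [T → . (], [T → . T ;], [T → . d ( ;] }  — shift, reduce
  I2: { [L → - . L L], [L → . ( T ;], [L → . - L L], [L → . T -], [T → . ( ;], [T → . (], [T → . T ;], [T → . d ( ;] }  — shift
  I3: { [L' → L .] }  — accept
  I4: { [L → T . -], [T → T . ;] }  — shift
  I5: { [T → d . ( ;] }  — shift
  I6: { [T → d ( . ;] }  — shift
  I7: { [T → d ( ; .] }  — reduce
  I8: { [L → T - .] }  — reduce
  I9: { [T → T ; .] }  — reduce
  I10: { [L → - L . L], [L → . ( T ;], [L → . - L L], [L → . T -], [T → . ( ;], [T → . (], [T → . T ;], [T → . d ( ;] }  — shift
  I11: { [L → - L L .] }  — reduce
  I12: { [T → ( . ;], [T → ( .] }  — shift, reduce
  I13: { [T → ( ; .] }  — reduce
  I14: { [L → ( T . ;], [T → T . ;] }  — shift
  I15: { [L → ( T ; .], [T → T ; .] }  — 2 reduces

Conflict in state I1:
  Shift-reduce conflict between [T → ( .] and [T → . (]
So the grammar is NOT LR(0).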